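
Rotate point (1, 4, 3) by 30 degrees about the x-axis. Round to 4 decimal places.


x' = 1
y' = 4*cos(30) - 3*sin(30) = 1.9641
z' = 4*sin(30) + 3*cos(30) = 4.5981

(1, 1.9641, 4.5981)


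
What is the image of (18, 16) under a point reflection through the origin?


Reflection through origin: (x, y) -> (-x, -y)
(18, 16) -> (-18, -16)

(-18, -16)


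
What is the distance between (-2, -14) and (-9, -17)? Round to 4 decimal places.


d = sqrt((-9--2)^2 + (-17--14)^2) = 7.6158

7.6158


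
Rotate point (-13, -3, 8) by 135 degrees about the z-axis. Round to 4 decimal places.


x' = -13*cos(135) - -3*sin(135) = 11.3137
y' = -13*sin(135) + -3*cos(135) = -7.0711
z' = 8

(11.3137, -7.0711, 8)


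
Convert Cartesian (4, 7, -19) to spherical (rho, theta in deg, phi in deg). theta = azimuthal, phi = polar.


rho = sqrt(4^2 + 7^2 + (-19)^2) = 20.6398
theta = atan2(7, 4) = 60.2551 deg
phi = acos(-19/20.6398) = 157.0071 deg

rho = 20.6398, theta = 60.2551 deg, phi = 157.0071 deg


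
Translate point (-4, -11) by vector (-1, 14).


Translation: (x+dx, y+dy) = (-4+-1, -11+14) = (-5, 3)

(-5, 3)


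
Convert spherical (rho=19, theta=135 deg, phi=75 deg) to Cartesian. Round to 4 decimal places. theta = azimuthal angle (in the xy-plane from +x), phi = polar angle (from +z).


x = 19 * sin(75) * cos(135) = -12.9772
y = 19 * sin(75) * sin(135) = 12.9772
z = 19 * cos(75) = 4.9176

(-12.9772, 12.9772, 4.9176)


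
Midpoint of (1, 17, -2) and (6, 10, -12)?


Midpoint = ((1+6)/2, (17+10)/2, (-2+-12)/2) = (3.5, 13.5, -7)

(3.5, 13.5, -7)


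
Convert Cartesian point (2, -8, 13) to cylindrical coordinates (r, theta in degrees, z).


r = sqrt(2^2 + (-8)^2) = 8.2462
theta = atan2(-8, 2) = 284.0362 deg
z = 13

r = 8.2462, theta = 284.0362 deg, z = 13


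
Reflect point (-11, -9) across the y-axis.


Reflection across y-axis: (x, y) -> (-x, y)
(-11, -9) -> (11, -9)

(11, -9)


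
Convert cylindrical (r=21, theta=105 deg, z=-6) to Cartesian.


x = 21 * cos(105) = -5.4352
y = 21 * sin(105) = 20.2844
z = -6

(-5.4352, 20.2844, -6)


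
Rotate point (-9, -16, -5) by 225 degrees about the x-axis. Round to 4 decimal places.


x' = -9
y' = -16*cos(225) - -5*sin(225) = 7.7782
z' = -16*sin(225) + -5*cos(225) = 14.8492

(-9, 7.7782, 14.8492)


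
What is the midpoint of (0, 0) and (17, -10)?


Midpoint = ((0+17)/2, (0+-10)/2) = (8.5, -5)

(8.5, -5)


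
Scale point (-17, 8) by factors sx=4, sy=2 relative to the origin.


Scaling: (x*sx, y*sy) = (-17*4, 8*2) = (-68, 16)

(-68, 16)


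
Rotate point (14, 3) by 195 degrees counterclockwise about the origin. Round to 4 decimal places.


x' = 14*cos(195) - 3*sin(195) = -12.7465
y' = 14*sin(195) + 3*cos(195) = -6.5212

(-12.7465, -6.5212)


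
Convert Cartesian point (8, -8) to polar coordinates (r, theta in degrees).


r = sqrt(8^2 + (-8)^2) = 11.3137
theta = atan2(-8, 8) = 315 degrees

r = 11.3137, theta = 315 degrees


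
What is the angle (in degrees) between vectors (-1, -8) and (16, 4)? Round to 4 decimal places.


dot = -1*16 + -8*4 = -48
|u| = 8.0623, |v| = 16.4924
cos(angle) = -0.361
angle = 111.1613 degrees

111.1613 degrees


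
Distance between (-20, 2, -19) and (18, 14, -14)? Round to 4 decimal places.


d = sqrt((18--20)^2 + (14-2)^2 + (-14--19)^2) = 40.1622

40.1622


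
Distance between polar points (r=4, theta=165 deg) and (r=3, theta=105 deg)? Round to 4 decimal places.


d = sqrt(r1^2 + r2^2 - 2*r1*r2*cos(t2-t1))
d = sqrt(4^2 + 3^2 - 2*4*3*cos(105-165)) = 3.6056

3.6056


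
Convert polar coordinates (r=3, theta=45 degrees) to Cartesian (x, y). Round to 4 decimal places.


x = 3 * cos(45) = 2.1213
y = 3 * sin(45) = 2.1213

(2.1213, 2.1213)


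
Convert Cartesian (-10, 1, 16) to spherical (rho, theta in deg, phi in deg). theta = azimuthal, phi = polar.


rho = sqrt((-10)^2 + 1^2 + 16^2) = 18.8944
theta = atan2(1, -10) = 174.2894 deg
phi = acos(16/18.8944) = 32.1336 deg

rho = 18.8944, theta = 174.2894 deg, phi = 32.1336 deg


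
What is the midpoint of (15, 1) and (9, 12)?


Midpoint = ((15+9)/2, (1+12)/2) = (12, 6.5)

(12, 6.5)


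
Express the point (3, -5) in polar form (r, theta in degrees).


r = sqrt(3^2 + (-5)^2) = 5.831
theta = atan2(-5, 3) = 300.9638 degrees

r = 5.831, theta = 300.9638 degrees


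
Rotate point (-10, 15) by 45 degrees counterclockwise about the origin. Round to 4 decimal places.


x' = -10*cos(45) - 15*sin(45) = -17.6777
y' = -10*sin(45) + 15*cos(45) = 3.5355

(-17.6777, 3.5355)


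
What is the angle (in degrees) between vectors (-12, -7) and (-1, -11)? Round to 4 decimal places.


dot = -12*-1 + -7*-11 = 89
|u| = 13.8924, |v| = 11.0454
cos(angle) = 0.58
angle = 54.5491 degrees

54.5491 degrees


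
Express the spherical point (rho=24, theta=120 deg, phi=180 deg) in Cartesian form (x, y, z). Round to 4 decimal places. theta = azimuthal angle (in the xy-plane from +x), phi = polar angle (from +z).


x = 24 * sin(180) * cos(120) = 0
y = 24 * sin(180) * sin(120) = 0
z = 24 * cos(180) = -24

(0, 0, -24)


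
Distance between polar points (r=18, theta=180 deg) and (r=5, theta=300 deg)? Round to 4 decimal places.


d = sqrt(r1^2 + r2^2 - 2*r1*r2*cos(t2-t1))
d = sqrt(18^2 + 5^2 - 2*18*5*cos(300-180)) = 20.9523

20.9523


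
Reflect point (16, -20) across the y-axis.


Reflection across y-axis: (x, y) -> (-x, y)
(16, -20) -> (-16, -20)

(-16, -20)


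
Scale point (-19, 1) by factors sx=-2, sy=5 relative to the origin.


Scaling: (x*sx, y*sy) = (-19*-2, 1*5) = (38, 5)

(38, 5)


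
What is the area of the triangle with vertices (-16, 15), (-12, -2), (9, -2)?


Area = |x1(y2-y3) + x2(y3-y1) + x3(y1-y2)| / 2
= |-16*(-2--2) + -12*(-2-15) + 9*(15--2)| / 2
= 178.5

178.5


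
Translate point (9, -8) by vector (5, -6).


Translation: (x+dx, y+dy) = (9+5, -8+-6) = (14, -14)

(14, -14)


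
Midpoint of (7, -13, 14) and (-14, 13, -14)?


Midpoint = ((7+-14)/2, (-13+13)/2, (14+-14)/2) = (-3.5, 0, 0)

(-3.5, 0, 0)


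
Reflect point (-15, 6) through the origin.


Reflection through origin: (x, y) -> (-x, -y)
(-15, 6) -> (15, -6)

(15, -6)


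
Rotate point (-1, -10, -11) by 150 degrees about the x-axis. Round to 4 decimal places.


x' = -1
y' = -10*cos(150) - -11*sin(150) = 14.1603
z' = -10*sin(150) + -11*cos(150) = 4.5263

(-1, 14.1603, 4.5263)


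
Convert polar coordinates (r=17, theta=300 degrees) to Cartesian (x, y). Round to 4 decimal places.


x = 17 * cos(300) = 8.5
y = 17 * sin(300) = -14.7224

(8.5, -14.7224)


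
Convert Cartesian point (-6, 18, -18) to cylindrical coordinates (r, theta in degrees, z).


r = sqrt((-6)^2 + 18^2) = 18.9737
theta = atan2(18, -6) = 108.4349 deg
z = -18

r = 18.9737, theta = 108.4349 deg, z = -18


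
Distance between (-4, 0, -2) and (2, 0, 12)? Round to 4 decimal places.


d = sqrt((2--4)^2 + (0-0)^2 + (12--2)^2) = 15.2315

15.2315


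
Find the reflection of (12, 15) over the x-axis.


Reflection across x-axis: (x, y) -> (x, -y)
(12, 15) -> (12, -15)

(12, -15)


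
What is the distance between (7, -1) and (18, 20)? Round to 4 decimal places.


d = sqrt((18-7)^2 + (20--1)^2) = 23.7065

23.7065


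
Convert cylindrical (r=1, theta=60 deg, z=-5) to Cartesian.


x = 1 * cos(60) = 0.5
y = 1 * sin(60) = 0.866
z = -5

(0.5, 0.866, -5)


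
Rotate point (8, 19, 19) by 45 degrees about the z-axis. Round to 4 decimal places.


x' = 8*cos(45) - 19*sin(45) = -7.7782
y' = 8*sin(45) + 19*cos(45) = 19.0919
z' = 19

(-7.7782, 19.0919, 19)


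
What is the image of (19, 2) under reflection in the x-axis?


Reflection across x-axis: (x, y) -> (x, -y)
(19, 2) -> (19, -2)

(19, -2)


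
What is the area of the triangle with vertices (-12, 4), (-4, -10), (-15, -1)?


Area = |x1(y2-y3) + x2(y3-y1) + x3(y1-y2)| / 2
= |-12*(-10--1) + -4*(-1-4) + -15*(4--10)| / 2
= 41

41


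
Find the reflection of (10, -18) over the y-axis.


Reflection across y-axis: (x, y) -> (-x, y)
(10, -18) -> (-10, -18)

(-10, -18)


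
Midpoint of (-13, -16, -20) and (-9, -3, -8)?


Midpoint = ((-13+-9)/2, (-16+-3)/2, (-20+-8)/2) = (-11, -9.5, -14)

(-11, -9.5, -14)


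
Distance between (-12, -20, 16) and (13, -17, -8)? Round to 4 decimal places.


d = sqrt((13--12)^2 + (-17--20)^2 + (-8-16)^2) = 34.7851

34.7851


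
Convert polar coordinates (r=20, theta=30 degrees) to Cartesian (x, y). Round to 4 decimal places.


x = 20 * cos(30) = 17.3205
y = 20 * sin(30) = 10

(17.3205, 10)


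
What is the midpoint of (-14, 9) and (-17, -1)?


Midpoint = ((-14+-17)/2, (9+-1)/2) = (-15.5, 4)

(-15.5, 4)


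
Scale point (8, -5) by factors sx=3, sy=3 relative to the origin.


Scaling: (x*sx, y*sy) = (8*3, -5*3) = (24, -15)

(24, -15)


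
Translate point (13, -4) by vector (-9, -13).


Translation: (x+dx, y+dy) = (13+-9, -4+-13) = (4, -17)

(4, -17)


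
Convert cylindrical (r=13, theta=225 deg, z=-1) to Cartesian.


x = 13 * cos(225) = -9.1924
y = 13 * sin(225) = -9.1924
z = -1

(-9.1924, -9.1924, -1)


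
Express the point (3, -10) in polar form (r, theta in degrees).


r = sqrt(3^2 + (-10)^2) = 10.4403
theta = atan2(-10, 3) = 286.6992 degrees

r = 10.4403, theta = 286.6992 degrees


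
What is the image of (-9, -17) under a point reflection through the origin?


Reflection through origin: (x, y) -> (-x, -y)
(-9, -17) -> (9, 17)

(9, 17)


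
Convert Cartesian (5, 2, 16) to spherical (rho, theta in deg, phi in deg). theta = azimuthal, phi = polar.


rho = sqrt(5^2 + 2^2 + 16^2) = 16.8819
theta = atan2(2, 5) = 21.8014 deg
phi = acos(16/16.8819) = 18.6018 deg

rho = 16.8819, theta = 21.8014 deg, phi = 18.6018 deg


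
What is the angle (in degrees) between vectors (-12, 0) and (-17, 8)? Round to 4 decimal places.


dot = -12*-17 + 0*8 = 204
|u| = 12, |v| = 18.7883
cos(angle) = 0.9048
angle = 25.2011 degrees

25.2011 degrees


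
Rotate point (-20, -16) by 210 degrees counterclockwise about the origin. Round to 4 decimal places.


x' = -20*cos(210) - -16*sin(210) = 9.3205
y' = -20*sin(210) + -16*cos(210) = 23.8564

(9.3205, 23.8564)


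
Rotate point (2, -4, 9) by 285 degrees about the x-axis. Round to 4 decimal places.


x' = 2
y' = -4*cos(285) - 9*sin(285) = 7.6581
z' = -4*sin(285) + 9*cos(285) = 6.1931

(2, 7.6581, 6.1931)


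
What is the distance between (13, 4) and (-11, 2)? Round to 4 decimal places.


d = sqrt((-11-13)^2 + (2-4)^2) = 24.0832

24.0832


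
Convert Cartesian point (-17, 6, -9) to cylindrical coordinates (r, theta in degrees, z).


r = sqrt((-17)^2 + 6^2) = 18.0278
theta = atan2(6, -17) = 160.56 deg
z = -9

r = 18.0278, theta = 160.56 deg, z = -9


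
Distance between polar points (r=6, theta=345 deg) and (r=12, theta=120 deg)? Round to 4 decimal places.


d = sqrt(r1^2 + r2^2 - 2*r1*r2*cos(t2-t1))
d = sqrt(6^2 + 12^2 - 2*6*12*cos(120-345)) = 16.7876

16.7876


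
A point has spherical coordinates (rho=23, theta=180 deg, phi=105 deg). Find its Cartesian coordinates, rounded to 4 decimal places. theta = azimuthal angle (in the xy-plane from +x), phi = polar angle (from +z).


x = 23 * sin(105) * cos(180) = -22.2163
y = 23 * sin(105) * sin(180) = 0
z = 23 * cos(105) = -5.9528

(-22.2163, 0, -5.9528)


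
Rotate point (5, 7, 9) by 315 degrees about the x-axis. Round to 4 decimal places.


x' = 5
y' = 7*cos(315) - 9*sin(315) = 11.3137
z' = 7*sin(315) + 9*cos(315) = 1.4142

(5, 11.3137, 1.4142)


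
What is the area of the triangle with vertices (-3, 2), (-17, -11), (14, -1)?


Area = |x1(y2-y3) + x2(y3-y1) + x3(y1-y2)| / 2
= |-3*(-11--1) + -17*(-1-2) + 14*(2--11)| / 2
= 131.5

131.5


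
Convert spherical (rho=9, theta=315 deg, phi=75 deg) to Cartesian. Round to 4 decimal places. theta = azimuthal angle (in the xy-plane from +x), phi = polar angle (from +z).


x = 9 * sin(75) * cos(315) = 6.1471
y = 9 * sin(75) * sin(315) = -6.1471
z = 9 * cos(75) = 2.3294

(6.1471, -6.1471, 2.3294)


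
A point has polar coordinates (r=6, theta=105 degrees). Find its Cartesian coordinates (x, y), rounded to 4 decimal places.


x = 6 * cos(105) = -1.5529
y = 6 * sin(105) = 5.7956

(-1.5529, 5.7956)


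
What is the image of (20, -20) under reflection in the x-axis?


Reflection across x-axis: (x, y) -> (x, -y)
(20, -20) -> (20, 20)

(20, 20)


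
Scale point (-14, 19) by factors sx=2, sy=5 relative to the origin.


Scaling: (x*sx, y*sy) = (-14*2, 19*5) = (-28, 95)

(-28, 95)


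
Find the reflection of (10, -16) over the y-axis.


Reflection across y-axis: (x, y) -> (-x, y)
(10, -16) -> (-10, -16)

(-10, -16)


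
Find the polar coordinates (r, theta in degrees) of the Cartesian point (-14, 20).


r = sqrt((-14)^2 + 20^2) = 24.4131
theta = atan2(20, -14) = 124.992 degrees

r = 24.4131, theta = 124.992 degrees


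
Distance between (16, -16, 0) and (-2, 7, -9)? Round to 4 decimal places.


d = sqrt((-2-16)^2 + (7--16)^2 + (-9-0)^2) = 30.5614

30.5614


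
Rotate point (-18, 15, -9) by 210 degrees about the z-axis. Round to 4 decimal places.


x' = -18*cos(210) - 15*sin(210) = 23.0885
y' = -18*sin(210) + 15*cos(210) = -3.9904
z' = -9

(23.0885, -3.9904, -9)


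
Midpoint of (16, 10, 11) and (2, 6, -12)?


Midpoint = ((16+2)/2, (10+6)/2, (11+-12)/2) = (9, 8, -0.5)

(9, 8, -0.5)


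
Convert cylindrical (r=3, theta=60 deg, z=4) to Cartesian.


x = 3 * cos(60) = 1.5
y = 3 * sin(60) = 2.5981
z = 4

(1.5, 2.5981, 4)


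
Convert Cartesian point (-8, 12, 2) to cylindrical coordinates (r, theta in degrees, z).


r = sqrt((-8)^2 + 12^2) = 14.4222
theta = atan2(12, -8) = 123.6901 deg
z = 2

r = 14.4222, theta = 123.6901 deg, z = 2


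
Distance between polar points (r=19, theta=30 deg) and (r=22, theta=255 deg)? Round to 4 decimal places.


d = sqrt(r1^2 + r2^2 - 2*r1*r2*cos(t2-t1))
d = sqrt(19^2 + 22^2 - 2*19*22*cos(255-30)) = 37.8965

37.8965


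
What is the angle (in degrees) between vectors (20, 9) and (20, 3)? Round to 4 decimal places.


dot = 20*20 + 9*3 = 427
|u| = 21.9317, |v| = 20.2237
cos(angle) = 0.9627
angle = 15.697 degrees

15.697 degrees


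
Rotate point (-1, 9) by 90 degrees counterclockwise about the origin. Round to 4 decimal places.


x' = -1*cos(90) - 9*sin(90) = -9
y' = -1*sin(90) + 9*cos(90) = -1

(-9, -1)


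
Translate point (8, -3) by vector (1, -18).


Translation: (x+dx, y+dy) = (8+1, -3+-18) = (9, -21)

(9, -21)


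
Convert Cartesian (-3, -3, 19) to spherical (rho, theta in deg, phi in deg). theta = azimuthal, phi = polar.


rho = sqrt((-3)^2 + (-3)^2 + 19^2) = 19.4679
theta = atan2(-3, -3) = 225 deg
phi = acos(19/19.4679) = 12.5875 deg

rho = 19.4679, theta = 225 deg, phi = 12.5875 deg


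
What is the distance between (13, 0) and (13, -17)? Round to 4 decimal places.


d = sqrt((13-13)^2 + (-17-0)^2) = 17

17


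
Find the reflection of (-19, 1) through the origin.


Reflection through origin: (x, y) -> (-x, -y)
(-19, 1) -> (19, -1)

(19, -1)


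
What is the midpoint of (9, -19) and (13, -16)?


Midpoint = ((9+13)/2, (-19+-16)/2) = (11, -17.5)

(11, -17.5)


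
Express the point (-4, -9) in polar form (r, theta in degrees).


r = sqrt((-4)^2 + (-9)^2) = 9.8489
theta = atan2(-9, -4) = 246.0375 degrees

r = 9.8489, theta = 246.0375 degrees


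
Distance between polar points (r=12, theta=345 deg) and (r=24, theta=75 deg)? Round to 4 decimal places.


d = sqrt(r1^2 + r2^2 - 2*r1*r2*cos(t2-t1))
d = sqrt(12^2 + 24^2 - 2*12*24*cos(75-345)) = 26.8328

26.8328


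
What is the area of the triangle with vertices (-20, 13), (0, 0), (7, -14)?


Area = |x1(y2-y3) + x2(y3-y1) + x3(y1-y2)| / 2
= |-20*(0--14) + 0*(-14-13) + 7*(13-0)| / 2
= 94.5

94.5


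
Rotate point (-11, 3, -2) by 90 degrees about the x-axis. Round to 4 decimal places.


x' = -11
y' = 3*cos(90) - -2*sin(90) = 2
z' = 3*sin(90) + -2*cos(90) = 3

(-11, 2, 3)


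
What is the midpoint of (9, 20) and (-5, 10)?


Midpoint = ((9+-5)/2, (20+10)/2) = (2, 15)

(2, 15)


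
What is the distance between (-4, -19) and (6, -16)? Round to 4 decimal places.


d = sqrt((6--4)^2 + (-16--19)^2) = 10.4403

10.4403


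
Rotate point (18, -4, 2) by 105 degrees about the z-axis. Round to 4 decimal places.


x' = 18*cos(105) - -4*sin(105) = -0.795
y' = 18*sin(105) + -4*cos(105) = 18.4219
z' = 2

(-0.795, 18.4219, 2)


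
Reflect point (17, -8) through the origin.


Reflection through origin: (x, y) -> (-x, -y)
(17, -8) -> (-17, 8)

(-17, 8)


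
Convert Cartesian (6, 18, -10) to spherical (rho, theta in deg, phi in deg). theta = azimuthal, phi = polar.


rho = sqrt(6^2 + 18^2 + (-10)^2) = 21.4476
theta = atan2(18, 6) = 71.5651 deg
phi = acos(-10/21.4476) = 117.7913 deg

rho = 21.4476, theta = 71.5651 deg, phi = 117.7913 deg


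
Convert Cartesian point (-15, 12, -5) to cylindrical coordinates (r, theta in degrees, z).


r = sqrt((-15)^2 + 12^2) = 19.2094
theta = atan2(12, -15) = 141.3402 deg
z = -5

r = 19.2094, theta = 141.3402 deg, z = -5


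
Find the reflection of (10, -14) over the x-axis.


Reflection across x-axis: (x, y) -> (x, -y)
(10, -14) -> (10, 14)

(10, 14)


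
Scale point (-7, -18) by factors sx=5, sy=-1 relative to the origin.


Scaling: (x*sx, y*sy) = (-7*5, -18*-1) = (-35, 18)

(-35, 18)


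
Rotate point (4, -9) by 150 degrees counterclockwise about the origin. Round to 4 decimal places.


x' = 4*cos(150) - -9*sin(150) = 1.0359
y' = 4*sin(150) + -9*cos(150) = 9.7942

(1.0359, 9.7942)


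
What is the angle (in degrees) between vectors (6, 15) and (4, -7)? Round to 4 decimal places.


dot = 6*4 + 15*-7 = -81
|u| = 16.1555, |v| = 8.0623
cos(angle) = -0.6219
angle = 128.4537 degrees

128.4537 degrees


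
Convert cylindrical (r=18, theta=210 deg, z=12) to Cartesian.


x = 18 * cos(210) = -15.5885
y = 18 * sin(210) = -9
z = 12

(-15.5885, -9, 12)


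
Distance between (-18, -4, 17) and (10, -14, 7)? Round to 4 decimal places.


d = sqrt((10--18)^2 + (-14--4)^2 + (7-17)^2) = 31.3688

31.3688


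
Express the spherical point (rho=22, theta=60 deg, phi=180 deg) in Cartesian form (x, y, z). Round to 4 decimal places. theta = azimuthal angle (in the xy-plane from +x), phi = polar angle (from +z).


x = 22 * sin(180) * cos(60) = 0
y = 22 * sin(180) * sin(60) = 0
z = 22 * cos(180) = -22

(0, 0, -22)


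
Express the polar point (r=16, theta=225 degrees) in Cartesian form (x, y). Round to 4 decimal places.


x = 16 * cos(225) = -11.3137
y = 16 * sin(225) = -11.3137

(-11.3137, -11.3137)


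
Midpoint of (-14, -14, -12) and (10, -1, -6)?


Midpoint = ((-14+10)/2, (-14+-1)/2, (-12+-6)/2) = (-2, -7.5, -9)

(-2, -7.5, -9)


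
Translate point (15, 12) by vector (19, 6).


Translation: (x+dx, y+dy) = (15+19, 12+6) = (34, 18)

(34, 18)


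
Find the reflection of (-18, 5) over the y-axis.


Reflection across y-axis: (x, y) -> (-x, y)
(-18, 5) -> (18, 5)

(18, 5)


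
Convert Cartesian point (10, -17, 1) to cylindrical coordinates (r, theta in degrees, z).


r = sqrt(10^2 + (-17)^2) = 19.7231
theta = atan2(-17, 10) = 300.4655 deg
z = 1

r = 19.7231, theta = 300.4655 deg, z = 1


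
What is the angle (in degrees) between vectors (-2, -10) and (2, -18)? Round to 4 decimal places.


dot = -2*2 + -10*-18 = 176
|u| = 10.198, |v| = 18.1108
cos(angle) = 0.9529
angle = 17.6501 degrees

17.6501 degrees


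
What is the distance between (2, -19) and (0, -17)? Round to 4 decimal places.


d = sqrt((0-2)^2 + (-17--19)^2) = 2.8284

2.8284


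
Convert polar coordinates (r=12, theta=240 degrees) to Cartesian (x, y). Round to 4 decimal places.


x = 12 * cos(240) = -6
y = 12 * sin(240) = -10.3923

(-6, -10.3923)


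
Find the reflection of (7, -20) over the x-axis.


Reflection across x-axis: (x, y) -> (x, -y)
(7, -20) -> (7, 20)

(7, 20)


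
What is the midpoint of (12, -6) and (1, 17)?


Midpoint = ((12+1)/2, (-6+17)/2) = (6.5, 5.5)

(6.5, 5.5)


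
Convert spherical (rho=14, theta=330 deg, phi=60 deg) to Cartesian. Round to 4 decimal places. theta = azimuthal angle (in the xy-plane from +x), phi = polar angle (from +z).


x = 14 * sin(60) * cos(330) = 10.5
y = 14 * sin(60) * sin(330) = -6.0622
z = 14 * cos(60) = 7

(10.5, -6.0622, 7)


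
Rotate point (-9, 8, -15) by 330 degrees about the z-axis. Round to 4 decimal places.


x' = -9*cos(330) - 8*sin(330) = -3.7942
y' = -9*sin(330) + 8*cos(330) = 11.4282
z' = -15

(-3.7942, 11.4282, -15)


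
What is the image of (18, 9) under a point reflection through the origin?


Reflection through origin: (x, y) -> (-x, -y)
(18, 9) -> (-18, -9)

(-18, -9)


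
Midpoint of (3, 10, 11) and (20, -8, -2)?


Midpoint = ((3+20)/2, (10+-8)/2, (11+-2)/2) = (11.5, 1, 4.5)

(11.5, 1, 4.5)


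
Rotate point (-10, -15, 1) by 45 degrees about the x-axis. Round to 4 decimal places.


x' = -10
y' = -15*cos(45) - 1*sin(45) = -11.3137
z' = -15*sin(45) + 1*cos(45) = -9.8995

(-10, -11.3137, -9.8995)


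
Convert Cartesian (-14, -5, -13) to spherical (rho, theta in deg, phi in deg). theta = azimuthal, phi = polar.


rho = sqrt((-14)^2 + (-5)^2 + (-13)^2) = 19.7484
theta = atan2(-5, -14) = 199.6538 deg
phi = acos(-13/19.7484) = 131.1689 deg

rho = 19.7484, theta = 199.6538 deg, phi = 131.1689 deg


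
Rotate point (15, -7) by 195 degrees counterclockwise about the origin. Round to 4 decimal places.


x' = 15*cos(195) - -7*sin(195) = -16.3006
y' = 15*sin(195) + -7*cos(195) = 2.8792

(-16.3006, 2.8792)


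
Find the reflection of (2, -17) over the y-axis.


Reflection across y-axis: (x, y) -> (-x, y)
(2, -17) -> (-2, -17)

(-2, -17)


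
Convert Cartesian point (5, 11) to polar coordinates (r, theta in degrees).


r = sqrt(5^2 + 11^2) = 12.083
theta = atan2(11, 5) = 65.556 degrees

r = 12.083, theta = 65.556 degrees


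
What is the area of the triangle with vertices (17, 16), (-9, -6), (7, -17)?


Area = |x1(y2-y3) + x2(y3-y1) + x3(y1-y2)| / 2
= |17*(-6--17) + -9*(-17-16) + 7*(16--6)| / 2
= 319

319


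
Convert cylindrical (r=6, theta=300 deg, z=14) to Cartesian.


x = 6 * cos(300) = 3
y = 6 * sin(300) = -5.1962
z = 14

(3, -5.1962, 14)


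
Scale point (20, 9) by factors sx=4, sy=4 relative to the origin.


Scaling: (x*sx, y*sy) = (20*4, 9*4) = (80, 36)

(80, 36)


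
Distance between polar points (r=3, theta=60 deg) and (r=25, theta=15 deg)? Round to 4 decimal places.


d = sqrt(r1^2 + r2^2 - 2*r1*r2*cos(t2-t1))
d = sqrt(3^2 + 25^2 - 2*3*25*cos(15-60)) = 22.9768

22.9768


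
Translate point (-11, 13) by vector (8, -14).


Translation: (x+dx, y+dy) = (-11+8, 13+-14) = (-3, -1)

(-3, -1)


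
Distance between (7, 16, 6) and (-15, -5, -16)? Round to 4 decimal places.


d = sqrt((-15-7)^2 + (-5-16)^2 + (-16-6)^2) = 37.5366

37.5366


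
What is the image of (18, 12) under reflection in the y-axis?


Reflection across y-axis: (x, y) -> (-x, y)
(18, 12) -> (-18, 12)

(-18, 12)


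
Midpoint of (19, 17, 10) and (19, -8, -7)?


Midpoint = ((19+19)/2, (17+-8)/2, (10+-7)/2) = (19, 4.5, 1.5)

(19, 4.5, 1.5)


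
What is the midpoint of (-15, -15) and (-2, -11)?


Midpoint = ((-15+-2)/2, (-15+-11)/2) = (-8.5, -13)

(-8.5, -13)


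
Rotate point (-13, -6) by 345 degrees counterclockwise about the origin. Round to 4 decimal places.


x' = -13*cos(345) - -6*sin(345) = -14.11
y' = -13*sin(345) + -6*cos(345) = -2.4309

(-14.11, -2.4309)


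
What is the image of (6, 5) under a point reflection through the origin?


Reflection through origin: (x, y) -> (-x, -y)
(6, 5) -> (-6, -5)

(-6, -5)


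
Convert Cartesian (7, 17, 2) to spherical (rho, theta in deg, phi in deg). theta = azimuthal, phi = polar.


rho = sqrt(7^2 + 17^2 + 2^2) = 18.4932
theta = atan2(17, 7) = 67.6199 deg
phi = acos(2/18.4932) = 83.7915 deg

rho = 18.4932, theta = 67.6199 deg, phi = 83.7915 deg


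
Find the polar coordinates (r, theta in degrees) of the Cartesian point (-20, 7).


r = sqrt((-20)^2 + 7^2) = 21.1896
theta = atan2(7, -20) = 160.71 degrees

r = 21.1896, theta = 160.71 degrees


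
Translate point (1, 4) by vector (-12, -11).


Translation: (x+dx, y+dy) = (1+-12, 4+-11) = (-11, -7)

(-11, -7)


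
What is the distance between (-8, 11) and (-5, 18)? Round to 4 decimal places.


d = sqrt((-5--8)^2 + (18-11)^2) = 7.6158

7.6158


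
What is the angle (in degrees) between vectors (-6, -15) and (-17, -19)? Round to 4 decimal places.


dot = -6*-17 + -15*-19 = 387
|u| = 16.1555, |v| = 25.4951
cos(angle) = 0.9396
angle = 20.0188 degrees

20.0188 degrees


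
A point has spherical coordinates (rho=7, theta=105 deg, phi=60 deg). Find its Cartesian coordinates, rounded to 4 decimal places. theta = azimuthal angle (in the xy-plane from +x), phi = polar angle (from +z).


x = 7 * sin(60) * cos(105) = -1.569
y = 7 * sin(60) * sin(105) = 5.8556
z = 7 * cos(60) = 3.5

(-1.569, 5.8556, 3.5)


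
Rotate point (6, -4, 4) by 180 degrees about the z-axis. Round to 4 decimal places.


x' = 6*cos(180) - -4*sin(180) = -6
y' = 6*sin(180) + -4*cos(180) = 4
z' = 4

(-6, 4, 4)


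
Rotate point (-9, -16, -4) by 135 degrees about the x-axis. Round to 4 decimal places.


x' = -9
y' = -16*cos(135) - -4*sin(135) = 14.1421
z' = -16*sin(135) + -4*cos(135) = -8.4853

(-9, 14.1421, -8.4853)


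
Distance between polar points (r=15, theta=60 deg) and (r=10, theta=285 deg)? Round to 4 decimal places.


d = sqrt(r1^2 + r2^2 - 2*r1*r2*cos(t2-t1))
d = sqrt(15^2 + 10^2 - 2*15*10*cos(285-60)) = 23.1761

23.1761


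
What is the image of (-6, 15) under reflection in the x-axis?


Reflection across x-axis: (x, y) -> (x, -y)
(-6, 15) -> (-6, -15)

(-6, -15)


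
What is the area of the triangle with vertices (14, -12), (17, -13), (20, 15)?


Area = |x1(y2-y3) + x2(y3-y1) + x3(y1-y2)| / 2
= |14*(-13-15) + 17*(15--12) + 20*(-12--13)| / 2
= 43.5

43.5


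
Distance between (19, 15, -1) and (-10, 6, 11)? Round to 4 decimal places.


d = sqrt((-10-19)^2 + (6-15)^2 + (11--1)^2) = 32.6497

32.6497


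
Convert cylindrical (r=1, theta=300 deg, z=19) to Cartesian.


x = 1 * cos(300) = 0.5
y = 1 * sin(300) = -0.866
z = 19

(0.5, -0.866, 19)


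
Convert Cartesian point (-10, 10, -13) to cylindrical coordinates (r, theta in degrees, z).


r = sqrt((-10)^2 + 10^2) = 14.1421
theta = atan2(10, -10) = 135 deg
z = -13

r = 14.1421, theta = 135 deg, z = -13


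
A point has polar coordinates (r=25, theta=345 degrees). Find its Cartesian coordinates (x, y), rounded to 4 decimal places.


x = 25 * cos(345) = 24.1481
y = 25 * sin(345) = -6.4705

(24.1481, -6.4705)


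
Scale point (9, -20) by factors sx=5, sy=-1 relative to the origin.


Scaling: (x*sx, y*sy) = (9*5, -20*-1) = (45, 20)

(45, 20)


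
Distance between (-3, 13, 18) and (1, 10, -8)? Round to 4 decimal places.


d = sqrt((1--3)^2 + (10-13)^2 + (-8-18)^2) = 26.4764

26.4764


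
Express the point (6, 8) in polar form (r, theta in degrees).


r = sqrt(6^2 + 8^2) = 10
theta = atan2(8, 6) = 53.1301 degrees

r = 10, theta = 53.1301 degrees


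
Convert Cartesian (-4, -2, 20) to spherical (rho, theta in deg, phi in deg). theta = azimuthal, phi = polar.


rho = sqrt((-4)^2 + (-2)^2 + 20^2) = 20.4939
theta = atan2(-2, -4) = 206.5651 deg
phi = acos(20/20.4939) = 12.6044 deg

rho = 20.4939, theta = 206.5651 deg, phi = 12.6044 deg


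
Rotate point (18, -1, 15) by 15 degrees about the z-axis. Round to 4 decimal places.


x' = 18*cos(15) - -1*sin(15) = 17.6455
y' = 18*sin(15) + -1*cos(15) = 3.6928
z' = 15

(17.6455, 3.6928, 15)


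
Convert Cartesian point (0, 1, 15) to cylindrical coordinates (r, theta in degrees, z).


r = sqrt(0^2 + 1^2) = 1
theta = atan2(1, 0) = 90 deg
z = 15

r = 1, theta = 90 deg, z = 15


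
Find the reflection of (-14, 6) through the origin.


Reflection through origin: (x, y) -> (-x, -y)
(-14, 6) -> (14, -6)

(14, -6)


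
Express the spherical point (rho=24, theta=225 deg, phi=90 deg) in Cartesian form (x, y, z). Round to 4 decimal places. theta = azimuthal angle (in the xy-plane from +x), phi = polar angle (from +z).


x = 24 * sin(90) * cos(225) = -16.9706
y = 24 * sin(90) * sin(225) = -16.9706
z = 24 * cos(90) = 0

(-16.9706, -16.9706, 0)


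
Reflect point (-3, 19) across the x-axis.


Reflection across x-axis: (x, y) -> (x, -y)
(-3, 19) -> (-3, -19)

(-3, -19)


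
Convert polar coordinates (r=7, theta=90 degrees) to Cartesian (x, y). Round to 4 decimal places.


x = 7 * cos(90) = 0
y = 7 * sin(90) = 7

(0, 7)


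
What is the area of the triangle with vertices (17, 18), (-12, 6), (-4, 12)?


Area = |x1(y2-y3) + x2(y3-y1) + x3(y1-y2)| / 2
= |17*(6-12) + -12*(12-18) + -4*(18-6)| / 2
= 39

39


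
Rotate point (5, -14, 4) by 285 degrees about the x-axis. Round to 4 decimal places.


x' = 5
y' = -14*cos(285) - 4*sin(285) = 0.2402
z' = -14*sin(285) + 4*cos(285) = 14.5582

(5, 0.2402, 14.5582)


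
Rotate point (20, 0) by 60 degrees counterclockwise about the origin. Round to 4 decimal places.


x' = 20*cos(60) - 0*sin(60) = 10
y' = 20*sin(60) + 0*cos(60) = 17.3205

(10, 17.3205)


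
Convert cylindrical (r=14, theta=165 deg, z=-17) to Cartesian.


x = 14 * cos(165) = -13.523
y = 14 * sin(165) = 3.6235
z = -17

(-13.523, 3.6235, -17)


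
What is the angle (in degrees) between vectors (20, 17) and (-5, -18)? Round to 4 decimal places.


dot = 20*-5 + 17*-18 = -406
|u| = 26.2488, |v| = 18.6815
cos(angle) = -0.8279
angle = 145.8886 degrees

145.8886 degrees


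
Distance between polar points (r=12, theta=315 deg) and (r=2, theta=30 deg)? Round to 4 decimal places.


d = sqrt(r1^2 + r2^2 - 2*r1*r2*cos(t2-t1))
d = sqrt(12^2 + 2^2 - 2*12*2*cos(30-315)) = 11.6437

11.6437


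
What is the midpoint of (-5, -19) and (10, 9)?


Midpoint = ((-5+10)/2, (-19+9)/2) = (2.5, -5)

(2.5, -5)


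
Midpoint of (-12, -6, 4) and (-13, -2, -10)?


Midpoint = ((-12+-13)/2, (-6+-2)/2, (4+-10)/2) = (-12.5, -4, -3)

(-12.5, -4, -3)


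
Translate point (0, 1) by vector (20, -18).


Translation: (x+dx, y+dy) = (0+20, 1+-18) = (20, -17)

(20, -17)


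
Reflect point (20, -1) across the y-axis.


Reflection across y-axis: (x, y) -> (-x, y)
(20, -1) -> (-20, -1)

(-20, -1)


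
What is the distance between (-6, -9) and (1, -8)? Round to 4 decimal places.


d = sqrt((1--6)^2 + (-8--9)^2) = 7.0711

7.0711


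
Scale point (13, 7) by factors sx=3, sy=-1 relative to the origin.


Scaling: (x*sx, y*sy) = (13*3, 7*-1) = (39, -7)

(39, -7)


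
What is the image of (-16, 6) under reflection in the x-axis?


Reflection across x-axis: (x, y) -> (x, -y)
(-16, 6) -> (-16, -6)

(-16, -6)


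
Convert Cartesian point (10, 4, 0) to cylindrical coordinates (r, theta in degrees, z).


r = sqrt(10^2 + 4^2) = 10.7703
theta = atan2(4, 10) = 21.8014 deg
z = 0

r = 10.7703, theta = 21.8014 deg, z = 0


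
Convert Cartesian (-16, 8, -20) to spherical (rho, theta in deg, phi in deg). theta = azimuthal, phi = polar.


rho = sqrt((-16)^2 + 8^2 + (-20)^2) = 26.8328
theta = atan2(8, -16) = 153.4349 deg
phi = acos(-20/26.8328) = 138.1897 deg

rho = 26.8328, theta = 153.4349 deg, phi = 138.1897 deg


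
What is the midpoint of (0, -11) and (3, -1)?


Midpoint = ((0+3)/2, (-11+-1)/2) = (1.5, -6)

(1.5, -6)


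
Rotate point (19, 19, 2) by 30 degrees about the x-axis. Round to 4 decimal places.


x' = 19
y' = 19*cos(30) - 2*sin(30) = 15.4545
z' = 19*sin(30) + 2*cos(30) = 11.2321

(19, 15.4545, 11.2321)


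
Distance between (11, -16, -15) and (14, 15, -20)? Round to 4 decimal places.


d = sqrt((14-11)^2 + (15--16)^2 + (-20--15)^2) = 31.5436

31.5436


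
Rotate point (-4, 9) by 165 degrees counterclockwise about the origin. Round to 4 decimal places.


x' = -4*cos(165) - 9*sin(165) = 1.5343
y' = -4*sin(165) + 9*cos(165) = -9.7286

(1.5343, -9.7286)


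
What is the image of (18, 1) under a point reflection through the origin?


Reflection through origin: (x, y) -> (-x, -y)
(18, 1) -> (-18, -1)

(-18, -1)


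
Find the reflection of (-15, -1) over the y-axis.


Reflection across y-axis: (x, y) -> (-x, y)
(-15, -1) -> (15, -1)

(15, -1)


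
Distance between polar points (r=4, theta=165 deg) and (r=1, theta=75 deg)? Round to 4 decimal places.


d = sqrt(r1^2 + r2^2 - 2*r1*r2*cos(t2-t1))
d = sqrt(4^2 + 1^2 - 2*4*1*cos(75-165)) = 4.1231

4.1231


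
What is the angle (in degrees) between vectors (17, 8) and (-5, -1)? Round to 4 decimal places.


dot = 17*-5 + 8*-1 = -93
|u| = 18.7883, |v| = 5.099
cos(angle) = -0.9708
angle = 166.1088 degrees

166.1088 degrees


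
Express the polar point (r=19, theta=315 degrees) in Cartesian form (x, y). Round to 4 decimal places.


x = 19 * cos(315) = 13.435
y = 19 * sin(315) = -13.435

(13.435, -13.435)


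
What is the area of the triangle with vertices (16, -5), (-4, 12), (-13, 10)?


Area = |x1(y2-y3) + x2(y3-y1) + x3(y1-y2)| / 2
= |16*(12-10) + -4*(10--5) + -13*(-5-12)| / 2
= 96.5

96.5


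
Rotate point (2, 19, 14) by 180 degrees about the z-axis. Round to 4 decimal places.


x' = 2*cos(180) - 19*sin(180) = -2
y' = 2*sin(180) + 19*cos(180) = -19
z' = 14

(-2, -19, 14)


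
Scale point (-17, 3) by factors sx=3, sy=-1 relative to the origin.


Scaling: (x*sx, y*sy) = (-17*3, 3*-1) = (-51, -3)

(-51, -3)


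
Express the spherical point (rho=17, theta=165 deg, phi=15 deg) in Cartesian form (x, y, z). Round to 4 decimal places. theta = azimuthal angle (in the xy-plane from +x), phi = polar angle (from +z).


x = 17 * sin(15) * cos(165) = -4.25
y = 17 * sin(15) * sin(165) = 1.1388
z = 17 * cos(15) = 16.4207

(-4.25, 1.1388, 16.4207)


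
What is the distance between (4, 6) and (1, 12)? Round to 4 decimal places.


d = sqrt((1-4)^2 + (12-6)^2) = 6.7082

6.7082


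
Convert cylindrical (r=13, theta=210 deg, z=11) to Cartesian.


x = 13 * cos(210) = -11.2583
y = 13 * sin(210) = -6.5
z = 11

(-11.2583, -6.5, 11)


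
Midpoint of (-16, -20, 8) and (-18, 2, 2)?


Midpoint = ((-16+-18)/2, (-20+2)/2, (8+2)/2) = (-17, -9, 5)

(-17, -9, 5)


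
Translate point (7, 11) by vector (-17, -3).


Translation: (x+dx, y+dy) = (7+-17, 11+-3) = (-10, 8)

(-10, 8)


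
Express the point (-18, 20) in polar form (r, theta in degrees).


r = sqrt((-18)^2 + 20^2) = 26.9072
theta = atan2(20, -18) = 131.9872 degrees

r = 26.9072, theta = 131.9872 degrees


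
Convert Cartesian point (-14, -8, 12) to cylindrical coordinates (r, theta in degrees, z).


r = sqrt((-14)^2 + (-8)^2) = 16.1245
theta = atan2(-8, -14) = 209.7449 deg
z = 12

r = 16.1245, theta = 209.7449 deg, z = 12


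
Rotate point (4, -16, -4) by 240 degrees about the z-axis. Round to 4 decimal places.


x' = 4*cos(240) - -16*sin(240) = -15.8564
y' = 4*sin(240) + -16*cos(240) = 4.5359
z' = -4

(-15.8564, 4.5359, -4)


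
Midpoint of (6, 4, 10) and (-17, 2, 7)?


Midpoint = ((6+-17)/2, (4+2)/2, (10+7)/2) = (-5.5, 3, 8.5)

(-5.5, 3, 8.5)


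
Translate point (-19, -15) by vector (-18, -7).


Translation: (x+dx, y+dy) = (-19+-18, -15+-7) = (-37, -22)

(-37, -22)


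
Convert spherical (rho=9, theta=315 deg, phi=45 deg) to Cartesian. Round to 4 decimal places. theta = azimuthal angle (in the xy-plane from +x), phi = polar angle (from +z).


x = 9 * sin(45) * cos(315) = 4.5
y = 9 * sin(45) * sin(315) = -4.5
z = 9 * cos(45) = 6.364

(4.5, -4.5, 6.364)


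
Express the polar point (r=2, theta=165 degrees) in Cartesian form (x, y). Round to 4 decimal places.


x = 2 * cos(165) = -1.9319
y = 2 * sin(165) = 0.5176

(-1.9319, 0.5176)


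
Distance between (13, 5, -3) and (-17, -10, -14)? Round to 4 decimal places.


d = sqrt((-17-13)^2 + (-10-5)^2 + (-14--3)^2) = 35.2987

35.2987


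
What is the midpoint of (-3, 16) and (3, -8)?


Midpoint = ((-3+3)/2, (16+-8)/2) = (0, 4)

(0, 4)


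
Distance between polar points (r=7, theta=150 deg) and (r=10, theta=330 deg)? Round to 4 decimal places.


d = sqrt(r1^2 + r2^2 - 2*r1*r2*cos(t2-t1))
d = sqrt(7^2 + 10^2 - 2*7*10*cos(330-150)) = 17

17


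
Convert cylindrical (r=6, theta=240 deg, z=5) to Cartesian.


x = 6 * cos(240) = -3
y = 6 * sin(240) = -5.1962
z = 5

(-3, -5.1962, 5)


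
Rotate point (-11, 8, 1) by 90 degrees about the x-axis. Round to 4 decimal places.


x' = -11
y' = 8*cos(90) - 1*sin(90) = -1
z' = 8*sin(90) + 1*cos(90) = 8

(-11, -1, 8)


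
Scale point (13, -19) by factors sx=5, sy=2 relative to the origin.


Scaling: (x*sx, y*sy) = (13*5, -19*2) = (65, -38)

(65, -38)


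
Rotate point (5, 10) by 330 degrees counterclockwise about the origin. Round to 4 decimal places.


x' = 5*cos(330) - 10*sin(330) = 9.3301
y' = 5*sin(330) + 10*cos(330) = 6.1603

(9.3301, 6.1603)


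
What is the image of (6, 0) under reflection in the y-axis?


Reflection across y-axis: (x, y) -> (-x, y)
(6, 0) -> (-6, 0)

(-6, 0)


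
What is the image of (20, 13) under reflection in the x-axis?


Reflection across x-axis: (x, y) -> (x, -y)
(20, 13) -> (20, -13)

(20, -13)


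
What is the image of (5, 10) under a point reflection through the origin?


Reflection through origin: (x, y) -> (-x, -y)
(5, 10) -> (-5, -10)

(-5, -10)


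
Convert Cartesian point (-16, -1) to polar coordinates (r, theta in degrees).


r = sqrt((-16)^2 + (-1)^2) = 16.0312
theta = atan2(-1, -16) = 183.5763 degrees

r = 16.0312, theta = 183.5763 degrees


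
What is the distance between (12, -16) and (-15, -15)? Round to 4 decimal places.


d = sqrt((-15-12)^2 + (-15--16)^2) = 27.0185

27.0185


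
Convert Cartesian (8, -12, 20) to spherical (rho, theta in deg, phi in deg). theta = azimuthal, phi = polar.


rho = sqrt(8^2 + (-12)^2 + 20^2) = 24.6577
theta = atan2(-12, 8) = 303.6901 deg
phi = acos(20/24.6577) = 35.7958 deg

rho = 24.6577, theta = 303.6901 deg, phi = 35.7958 deg


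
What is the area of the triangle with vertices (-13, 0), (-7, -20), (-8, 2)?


Area = |x1(y2-y3) + x2(y3-y1) + x3(y1-y2)| / 2
= |-13*(-20-2) + -7*(2-0) + -8*(0--20)| / 2
= 56

56


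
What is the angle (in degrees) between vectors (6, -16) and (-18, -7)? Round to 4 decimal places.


dot = 6*-18 + -16*-7 = 4
|u| = 17.088, |v| = 19.3132
cos(angle) = 0.0121
angle = 89.3055 degrees

89.3055 degrees


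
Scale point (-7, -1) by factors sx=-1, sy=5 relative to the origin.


Scaling: (x*sx, y*sy) = (-7*-1, -1*5) = (7, -5)

(7, -5)


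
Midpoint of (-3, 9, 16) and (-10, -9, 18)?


Midpoint = ((-3+-10)/2, (9+-9)/2, (16+18)/2) = (-6.5, 0, 17)

(-6.5, 0, 17)


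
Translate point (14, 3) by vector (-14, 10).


Translation: (x+dx, y+dy) = (14+-14, 3+10) = (0, 13)

(0, 13)


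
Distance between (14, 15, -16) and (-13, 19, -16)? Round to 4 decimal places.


d = sqrt((-13-14)^2 + (19-15)^2 + (-16--16)^2) = 27.2947

27.2947


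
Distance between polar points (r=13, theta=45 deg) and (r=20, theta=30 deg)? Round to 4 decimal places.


d = sqrt(r1^2 + r2^2 - 2*r1*r2*cos(t2-t1))
d = sqrt(13^2 + 20^2 - 2*13*20*cos(30-45)) = 8.1681

8.1681


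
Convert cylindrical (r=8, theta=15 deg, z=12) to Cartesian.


x = 8 * cos(15) = 7.7274
y = 8 * sin(15) = 2.0706
z = 12

(7.7274, 2.0706, 12)


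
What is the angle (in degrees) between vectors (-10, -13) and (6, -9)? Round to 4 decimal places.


dot = -10*6 + -13*-9 = 57
|u| = 16.4012, |v| = 10.8167
cos(angle) = 0.3213
angle = 71.2587 degrees

71.2587 degrees
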